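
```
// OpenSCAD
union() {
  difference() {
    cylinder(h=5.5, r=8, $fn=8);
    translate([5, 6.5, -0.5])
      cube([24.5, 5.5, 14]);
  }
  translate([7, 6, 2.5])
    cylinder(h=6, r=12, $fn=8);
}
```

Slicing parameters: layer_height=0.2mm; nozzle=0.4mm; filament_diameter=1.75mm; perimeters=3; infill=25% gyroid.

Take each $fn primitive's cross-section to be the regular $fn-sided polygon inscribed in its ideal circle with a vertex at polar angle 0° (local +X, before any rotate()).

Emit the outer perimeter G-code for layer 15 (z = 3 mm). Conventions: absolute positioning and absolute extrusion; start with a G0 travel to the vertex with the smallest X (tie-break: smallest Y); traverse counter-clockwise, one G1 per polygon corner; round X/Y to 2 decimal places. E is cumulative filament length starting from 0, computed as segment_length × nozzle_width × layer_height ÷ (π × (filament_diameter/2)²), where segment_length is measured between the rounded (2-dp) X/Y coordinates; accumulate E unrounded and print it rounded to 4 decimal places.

G0 X-8.00 Y0.00 Z3.00
G1 X-5.66 Y-5.66 E0.2037
G1 X0.00 Y-8.00 E0.4074
G1 X5.66 Y-5.66 E0.6111
G1 X5.73 Y-5.47 E0.6179
G1 X7.00 Y-6.00 E0.6636
G1 X15.49 Y-2.49 E0.9692
G1 X19.00 Y6.00 E1.2747
G1 X15.49 Y14.49 E1.5803
G1 X7.00 Y18.00 E1.8859
G1 X-1.49 Y14.49 E2.1914
G1 X-5.00 Y6.00 E2.4970
G1 X-4.97 Y5.94 E2.4992
G1 X-5.66 Y5.66 E2.5240
G1 X-8.00 Y0.00 E2.7277

At z = 3 mm: the r=8 cylinder gives a regular 8-gon of circumradius 8 (constant along its height); the 24.5×5.5 cube at (5, 6.5) contributes its full rectangle; Taking the first minus the rest: starting from the r=8 cylinder, the 24.5×5.5 cube at (5, 6.5) misses the remaining region (no effect) — 1 connected region; the r=12 cylinder at (7, 6) gives a regular 8-gon of circumradius 12 (constant along its height); Combining (union): the regions partially overlap (shared area 108.84 mm²), so overlapping operands fuse into one piece — 1 connected region. The outline is a single polygon with 14 vertices. Extrusion per mm of travel: 0.4 × 0.2 / (π × 0.875²) = 0.033260. Accumulating E over each segment gives final E = 2.7277.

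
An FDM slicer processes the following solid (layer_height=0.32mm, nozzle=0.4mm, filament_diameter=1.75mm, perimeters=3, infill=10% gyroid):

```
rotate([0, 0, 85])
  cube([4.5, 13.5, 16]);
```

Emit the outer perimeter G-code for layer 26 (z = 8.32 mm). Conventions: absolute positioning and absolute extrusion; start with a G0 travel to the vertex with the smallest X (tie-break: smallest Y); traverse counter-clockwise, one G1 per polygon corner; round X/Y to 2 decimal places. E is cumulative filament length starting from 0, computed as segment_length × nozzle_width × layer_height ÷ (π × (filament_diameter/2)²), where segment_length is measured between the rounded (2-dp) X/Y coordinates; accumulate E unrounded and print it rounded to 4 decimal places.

G0 X-13.45 Y1.18 Z8.32
G1 X0.00 Y0.00 E0.7185
G1 X0.39 Y4.48 E0.9578
G1 X-13.06 Y5.66 E1.6763
G1 X-13.45 Y1.18 E1.9156

At z = 8.32 mm: the 4.5×13.5 cube contributes its full rectangle; (whole slice rotated 85° about Z — lengths, areas and connectivity unchanged). The outline is a single polygon with 4 vertices. Extrusion per mm of travel: 0.4 × 0.32 / (π × 0.875²) = 0.053216. Accumulating E over each segment gives final E = 1.9156.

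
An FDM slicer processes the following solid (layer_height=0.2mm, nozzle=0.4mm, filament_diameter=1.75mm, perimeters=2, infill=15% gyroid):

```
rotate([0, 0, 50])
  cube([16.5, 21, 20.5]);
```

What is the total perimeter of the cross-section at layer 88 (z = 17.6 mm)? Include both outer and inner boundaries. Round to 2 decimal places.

75.00 mm

At z = 17.6 mm: the cube (footprint 16.5×21) is included at this height (perimeter 75.00 mm); (rotated 50° about Z; rotation is an isometry so areas/perimeters/island counts are preserved). Overall, the cross-section is a single solid region. Total boundary length (outer) = 75.00 mm.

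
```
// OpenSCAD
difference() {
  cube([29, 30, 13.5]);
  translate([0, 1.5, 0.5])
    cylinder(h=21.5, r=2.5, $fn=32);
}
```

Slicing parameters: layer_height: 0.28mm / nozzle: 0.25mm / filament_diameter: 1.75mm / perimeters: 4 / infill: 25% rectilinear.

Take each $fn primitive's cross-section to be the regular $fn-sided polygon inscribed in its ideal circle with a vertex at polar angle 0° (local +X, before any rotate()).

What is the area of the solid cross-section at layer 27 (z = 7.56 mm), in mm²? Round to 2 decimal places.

At z = 7.56 mm: the cube is present — its section is the full 29×30 rectangle (area 870.00 mm²); the r=2.5 cylinder at (0, 1.5) contributes a regular 32-gon of circumradius 2.5 (area = (32/2)·2.500²·sin(360°/32) = 19.51 mm²); Subtracting the remaining from the first: starting from the 29×30 cube (870.00 mm²), the r=2.5 cylinder at (0, 1.5) partially overlaps it — only the 8.38 mm² overlap (of its 19.51 mm²) is removed, clipping the outline — area = 861.62 mm². Overall, the cross-section is a single solid region. Net area = 861.62 mm².

861.62 mm²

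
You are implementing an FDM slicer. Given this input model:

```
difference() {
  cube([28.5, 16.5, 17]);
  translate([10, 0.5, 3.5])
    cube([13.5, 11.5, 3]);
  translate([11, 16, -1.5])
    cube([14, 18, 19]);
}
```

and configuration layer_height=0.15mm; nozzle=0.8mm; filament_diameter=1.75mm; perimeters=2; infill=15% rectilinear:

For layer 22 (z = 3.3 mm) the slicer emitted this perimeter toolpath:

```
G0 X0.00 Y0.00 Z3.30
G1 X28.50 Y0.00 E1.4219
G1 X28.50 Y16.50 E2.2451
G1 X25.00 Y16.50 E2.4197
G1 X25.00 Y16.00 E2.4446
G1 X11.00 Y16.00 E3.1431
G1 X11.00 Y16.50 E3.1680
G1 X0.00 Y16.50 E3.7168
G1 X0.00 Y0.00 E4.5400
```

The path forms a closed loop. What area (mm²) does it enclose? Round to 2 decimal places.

Apply the shoelace formula to the sequence of (X, Y) vertices; enclosed area = 463.25 mm².

463.25 mm²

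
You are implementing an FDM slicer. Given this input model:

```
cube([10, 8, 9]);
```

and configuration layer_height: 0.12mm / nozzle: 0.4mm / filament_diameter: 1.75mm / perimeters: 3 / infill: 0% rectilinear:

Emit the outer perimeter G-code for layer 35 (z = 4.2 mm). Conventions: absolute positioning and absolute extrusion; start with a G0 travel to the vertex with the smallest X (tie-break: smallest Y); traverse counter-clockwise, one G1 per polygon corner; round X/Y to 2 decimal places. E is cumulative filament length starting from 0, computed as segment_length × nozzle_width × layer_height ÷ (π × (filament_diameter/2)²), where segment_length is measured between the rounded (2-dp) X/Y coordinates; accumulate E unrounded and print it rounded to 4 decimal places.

At z = 4.2 mm: the cube (footprint 10×8) is included at this height. The outline is a single polygon with 4 vertices. Extrusion per mm of travel: 0.4 × 0.12 / (π × 0.875²) = 0.019956. Accumulating E over each segment gives final E = 0.7184.

G0 X0.00 Y0.00 Z4.20
G1 X10.00 Y0.00 E0.1996
G1 X10.00 Y8.00 E0.3592
G1 X0.00 Y8.00 E0.5588
G1 X0.00 Y0.00 E0.7184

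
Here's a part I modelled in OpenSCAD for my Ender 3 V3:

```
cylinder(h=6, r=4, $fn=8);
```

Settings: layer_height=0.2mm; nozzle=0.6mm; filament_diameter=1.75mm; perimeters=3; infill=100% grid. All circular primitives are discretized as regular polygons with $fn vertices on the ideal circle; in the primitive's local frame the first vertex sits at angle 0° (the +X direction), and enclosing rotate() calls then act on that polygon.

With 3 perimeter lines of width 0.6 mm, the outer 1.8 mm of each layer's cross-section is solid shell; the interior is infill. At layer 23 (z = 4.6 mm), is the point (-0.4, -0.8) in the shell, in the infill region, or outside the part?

infill

At z = 4.6 mm: the r=4 cylinder gives a regular 8-gon of circumradius 4 (constant along its height). Overall, the cross-section is a single solid region. The nearest boundary edge runs (-2.83, -2.83)→(-0.00, -4.00); distance from the point to it = 2.80 mm. The point is inside the cross-section and 2.80 mm from the nearest boundary — more than the 1.8 mm shell width (3 × 0.6), so it's in the infill interior.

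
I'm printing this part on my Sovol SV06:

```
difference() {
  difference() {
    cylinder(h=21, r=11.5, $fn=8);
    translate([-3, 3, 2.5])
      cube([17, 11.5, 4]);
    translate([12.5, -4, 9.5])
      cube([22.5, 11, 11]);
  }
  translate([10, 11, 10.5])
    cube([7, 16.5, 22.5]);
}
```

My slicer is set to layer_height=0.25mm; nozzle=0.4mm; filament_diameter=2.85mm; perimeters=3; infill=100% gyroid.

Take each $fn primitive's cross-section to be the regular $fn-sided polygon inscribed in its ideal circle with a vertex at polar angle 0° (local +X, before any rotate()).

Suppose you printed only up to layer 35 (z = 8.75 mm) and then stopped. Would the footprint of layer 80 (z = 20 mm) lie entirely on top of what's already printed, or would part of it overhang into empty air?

entirely on top

Compare the two slices. At z = 8.75: the r=11.5 cylinder contributes a regular 8-gon of circumradius 11.5 (area = (8/2)·11.500²·sin(360°/8) = 374.06 mm²); the cube at (-3, 3) is not intersected at this z (z outside [2.5, 6.5]); the cube at (12.5, -4) does not reach this height (z outside [9.5, 20.5]); After the difference (first − rest): none of the subtracted shapes is present at this height, so the r=11.5 cylinder is unchanged — area = 374.06 mm²; the cube at (10, 11) is not intersected at this z (z outside [10.5, 33]); After the difference (first − rest): none of the subtracted shapes is present at this height, so that combined region is unchanged — area = 374.06 mm². At z = 20: the r=11.5 cylinder contributes a regular 8-gon of circumradius 11.5 (area = (8/2)·11.500²·sin(360°/8) = 374.06 mm²); the cube at (-3, 3) is not intersected at this z (z outside [2.5, 6.5]); the cube at (12.5, -4) is present — its section is the full 22.5×11 rectangle (area 247.50 mm²); Taking the first minus the rest: starting from the r=11.5 cylinder (374.06 mm²), the 22.5×11 cube at (12.5, -4) misses the remaining region (no effect) — area = 374.06 mm²; the cube at (10, 11) is present — its section is the full 7×16.5 rectangle (area 115.50 mm²); Subtracting the remaining from the first: starting from the result so far (374.06 mm²), the 7×16.5 cube at (10, 11) misses the remaining region (no effect) — area = 374.06 mm². Checking containment: the cross-section at z = 20 is a subset of the cross-section at z = 8.75.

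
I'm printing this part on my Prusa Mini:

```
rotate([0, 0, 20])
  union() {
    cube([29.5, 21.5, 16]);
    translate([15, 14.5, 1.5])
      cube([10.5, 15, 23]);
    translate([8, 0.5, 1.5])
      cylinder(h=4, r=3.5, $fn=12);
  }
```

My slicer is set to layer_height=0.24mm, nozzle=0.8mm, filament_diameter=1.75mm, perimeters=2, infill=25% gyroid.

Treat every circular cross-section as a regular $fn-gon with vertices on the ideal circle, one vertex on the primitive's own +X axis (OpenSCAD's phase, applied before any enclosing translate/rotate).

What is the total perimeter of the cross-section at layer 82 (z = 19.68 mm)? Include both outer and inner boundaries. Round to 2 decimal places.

51.00 mm

At z = 19.68 mm: the cube is not intersected at this z (z outside [0, 16]); the cube at (15, 14.5) is present — its section is the full 10.5×15 rectangle (perimeter 51.00 mm); the cylinder at (8, 0.5) is absent (z outside [1.5, 5.5]); Merging all regions: only the 10.5×15 cube at (15, 14.5) is present, so the union is just that shape — boundary = 51.00 mm; (rotated 20° about Z; rotation is an isometry so areas/perimeters/island counts are preserved). Overall, the cross-section is a single solid region. Total boundary length (outer) = 51.00 mm.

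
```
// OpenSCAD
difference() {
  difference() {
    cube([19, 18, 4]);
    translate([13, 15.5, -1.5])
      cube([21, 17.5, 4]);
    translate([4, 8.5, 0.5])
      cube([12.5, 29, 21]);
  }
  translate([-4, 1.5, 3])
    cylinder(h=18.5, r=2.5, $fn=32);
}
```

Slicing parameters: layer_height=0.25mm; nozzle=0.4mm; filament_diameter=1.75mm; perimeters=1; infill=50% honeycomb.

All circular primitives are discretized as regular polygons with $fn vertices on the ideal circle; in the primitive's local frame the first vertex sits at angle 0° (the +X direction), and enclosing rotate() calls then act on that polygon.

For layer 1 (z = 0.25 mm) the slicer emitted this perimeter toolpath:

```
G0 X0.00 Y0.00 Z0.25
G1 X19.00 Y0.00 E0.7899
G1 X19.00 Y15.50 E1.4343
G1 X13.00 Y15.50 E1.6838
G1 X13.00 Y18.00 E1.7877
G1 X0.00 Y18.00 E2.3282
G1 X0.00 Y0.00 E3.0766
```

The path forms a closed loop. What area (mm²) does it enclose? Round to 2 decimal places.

Apply the shoelace formula to the sequence of (X, Y) vertices; enclosed area = 327.00 mm².

327.00 mm²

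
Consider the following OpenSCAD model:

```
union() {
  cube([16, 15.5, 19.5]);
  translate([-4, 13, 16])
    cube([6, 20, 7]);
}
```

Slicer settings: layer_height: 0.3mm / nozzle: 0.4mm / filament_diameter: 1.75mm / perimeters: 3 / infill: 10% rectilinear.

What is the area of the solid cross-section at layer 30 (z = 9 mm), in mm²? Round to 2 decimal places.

At z = 9 mm: the 16×15.5 cube contributes its full rectangle (area 248.00 mm²); the cube at (-4, 13) is not intersected at this z (z outside [16, 23]); Merging all regions: only the 16×15.5 cube is present, so the union is just that shape — area = 248.00 mm². Overall, the cross-section is a single solid region. Net area = 248.00 mm².

248.00 mm²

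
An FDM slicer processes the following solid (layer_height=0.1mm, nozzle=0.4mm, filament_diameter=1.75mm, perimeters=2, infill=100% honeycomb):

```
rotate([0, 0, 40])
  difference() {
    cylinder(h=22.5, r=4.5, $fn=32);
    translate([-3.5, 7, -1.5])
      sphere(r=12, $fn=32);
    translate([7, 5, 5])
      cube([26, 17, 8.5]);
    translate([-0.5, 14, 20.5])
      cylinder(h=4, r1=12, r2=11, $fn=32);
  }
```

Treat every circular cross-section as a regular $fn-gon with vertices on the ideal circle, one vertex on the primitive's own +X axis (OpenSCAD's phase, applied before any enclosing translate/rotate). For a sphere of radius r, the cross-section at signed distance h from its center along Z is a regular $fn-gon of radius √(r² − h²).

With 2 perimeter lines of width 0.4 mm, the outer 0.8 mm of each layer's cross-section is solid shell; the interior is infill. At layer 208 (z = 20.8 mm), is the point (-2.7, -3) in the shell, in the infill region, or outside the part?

shell

At z = 20.8 mm: the r=4.5 cylinder gives a regular 32-gon of circumradius 4.5 (constant along its height); the sphere at (-3.5, 7) is absent (|z−center|=22.300 > r=12); the cube at (7, 5) does not reach this height (z outside [5, 13.5]); the cone at (-0.5, 14) contributes a regular 32-gon of circumradius 11.925 (interpolated between r1=12 and r2=11 at t=0.075); Taking the first minus the rest: starting from the r=4.5 cylinder, the cone at (-0.5, 14) partially overlaps it — only the 11.77 mm² overlap (of its 443.89 mm²) is removed, clipping the outline — 1 connected region; (whole slice rotated 40° about Z — lengths, areas and connectivity unchanged). Overall, the cross-section is a single solid region. Undo the 40° rotation: the query point maps to (-3.997, -0.563) in the un-rotated model frame. The nearest boundary edge runs (-4.41, -0.88)→(-4.50, 0.00); distance from the point to it = 0.45 mm. The point is inside the cross-section, 0.45 mm from the nearest boundary — within the 0.8 mm shell band (2 × 0.4).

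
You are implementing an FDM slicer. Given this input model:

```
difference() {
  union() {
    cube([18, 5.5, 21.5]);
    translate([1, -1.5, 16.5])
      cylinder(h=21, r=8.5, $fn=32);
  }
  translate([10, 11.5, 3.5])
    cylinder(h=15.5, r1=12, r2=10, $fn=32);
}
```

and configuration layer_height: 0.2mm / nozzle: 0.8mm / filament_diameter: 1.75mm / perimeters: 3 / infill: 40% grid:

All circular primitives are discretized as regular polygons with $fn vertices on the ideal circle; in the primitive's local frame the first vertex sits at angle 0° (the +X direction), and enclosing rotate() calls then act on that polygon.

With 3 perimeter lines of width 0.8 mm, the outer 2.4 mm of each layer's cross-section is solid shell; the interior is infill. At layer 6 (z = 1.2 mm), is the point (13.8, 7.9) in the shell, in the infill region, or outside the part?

At z = 1.2 mm: the 18×5.5 cube contributes its full rectangle; the cylinder at (1, -1.5) does not reach this height (z outside [16.5, 37.5]); Combining (union): only the 18×5.5 cube is present, so the union is just that shape — 1 connected region; the cone at (10, 11.5) is absent (z outside [3.5, 19]); Subtracting the remaining from the first: none of the subtracted shapes is present at this height, so that combined region is unchanged — 1 connected region. Overall, the cross-section is a single solid region. The nearest boundary edge runs (18.00, 5.50)→(0.00, 5.50); distance from the point to it = 2.40 mm. The point is not inside any of the regions above, so it lies outside the cross-section (2.40 mm from the nearest boundary).

outside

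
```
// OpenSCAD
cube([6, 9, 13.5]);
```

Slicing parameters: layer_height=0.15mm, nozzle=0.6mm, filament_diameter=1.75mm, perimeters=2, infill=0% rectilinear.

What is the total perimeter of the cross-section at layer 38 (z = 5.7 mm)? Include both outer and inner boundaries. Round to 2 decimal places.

At z = 5.7 mm: the cube is present — its section is the full 6×9 rectangle (perimeter 30.00 mm). Overall, the cross-section is a single solid region. Total boundary length (outer) = 30.00 mm.

30.00 mm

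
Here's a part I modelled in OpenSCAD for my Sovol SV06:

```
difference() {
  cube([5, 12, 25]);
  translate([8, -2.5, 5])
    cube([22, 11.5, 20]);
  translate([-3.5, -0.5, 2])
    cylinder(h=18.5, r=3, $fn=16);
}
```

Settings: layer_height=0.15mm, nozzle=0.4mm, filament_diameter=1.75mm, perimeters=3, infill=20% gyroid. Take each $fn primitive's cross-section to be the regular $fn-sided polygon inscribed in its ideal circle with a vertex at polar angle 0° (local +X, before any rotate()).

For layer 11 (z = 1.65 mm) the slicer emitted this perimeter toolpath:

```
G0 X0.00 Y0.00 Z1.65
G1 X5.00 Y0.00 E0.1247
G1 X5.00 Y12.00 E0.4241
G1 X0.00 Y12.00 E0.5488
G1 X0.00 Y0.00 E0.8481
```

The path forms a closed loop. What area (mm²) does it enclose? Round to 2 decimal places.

Apply the shoelace formula to the sequence of (X, Y) vertices; enclosed area = 60.00 mm².

60.00 mm²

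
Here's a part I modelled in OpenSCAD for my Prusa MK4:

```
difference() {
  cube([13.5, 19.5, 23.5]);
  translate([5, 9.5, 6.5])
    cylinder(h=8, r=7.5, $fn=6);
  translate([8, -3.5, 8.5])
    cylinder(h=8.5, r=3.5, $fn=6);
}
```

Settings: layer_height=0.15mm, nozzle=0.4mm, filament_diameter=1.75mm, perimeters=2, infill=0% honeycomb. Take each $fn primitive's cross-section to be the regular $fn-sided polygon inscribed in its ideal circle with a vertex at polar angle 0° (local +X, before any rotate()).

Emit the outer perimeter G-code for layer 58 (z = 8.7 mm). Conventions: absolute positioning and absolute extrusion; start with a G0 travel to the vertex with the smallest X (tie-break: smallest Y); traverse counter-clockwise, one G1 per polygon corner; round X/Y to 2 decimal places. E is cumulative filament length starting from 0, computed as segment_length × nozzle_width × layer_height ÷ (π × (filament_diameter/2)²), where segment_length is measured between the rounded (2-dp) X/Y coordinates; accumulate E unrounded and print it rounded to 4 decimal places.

G0 X0.00 Y0.00 Z8.70
G1 X13.50 Y0.00 E0.3368
G1 X13.50 Y19.50 E0.8232
G1 X0.00 Y19.50 E1.1599
G1 X0.00 Y13.83 E1.3014
G1 X1.25 Y16.00 E1.3639
G1 X8.75 Y16.00 E1.5509
G1 X12.50 Y9.50 E1.7381
G1 X8.75 Y3.00 E1.9253
G1 X1.25 Y3.00 E2.1124
G1 X0.00 Y5.17 E2.1749
G1 X0.00 Y0.00 E2.3039

At z = 8.7 mm: the 13.5×19.5 cube contributes its full rectangle; the r=7.5 cylinder at (5, 9.5) gives a regular 6-gon of circumradius 7.5 (constant along its height); the cylinder at (8, -3.5): section is a regular 6-gon, circumradius r=3.5; After the difference (first − rest): starting from the 13.5×19.5 cube, the r=7.5 cylinder at (5, 9.5) partially overlaps it — only the 135.32 mm² overlap (of its 146.14 mm²) is removed, clipping the outline; the r=3.5 cylinder at (8, -3.5) misses the remaining region (no effect) — 1 connected region. The outline is a single polygon with 11 vertices. Extrusion per mm of travel: 0.4 × 0.15 / (π × 0.875²) = 0.024945. Accumulating E over each segment gives final E = 2.3039.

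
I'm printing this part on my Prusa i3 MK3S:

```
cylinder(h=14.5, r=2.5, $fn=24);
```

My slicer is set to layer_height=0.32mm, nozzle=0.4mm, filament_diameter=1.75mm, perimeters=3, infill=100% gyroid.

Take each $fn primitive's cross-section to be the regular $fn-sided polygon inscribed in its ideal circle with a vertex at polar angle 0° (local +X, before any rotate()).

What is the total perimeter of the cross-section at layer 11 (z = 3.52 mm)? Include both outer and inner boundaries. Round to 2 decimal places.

At z = 3.52 mm: the cylinder: section is a regular 24-gon, circumradius r=2.5 (perimeter = 2·24·2.500·sin(180°/24) = 15.66 mm). Overall, the cross-section is a single solid region. Total boundary length (outer) = 15.66 mm.

15.66 mm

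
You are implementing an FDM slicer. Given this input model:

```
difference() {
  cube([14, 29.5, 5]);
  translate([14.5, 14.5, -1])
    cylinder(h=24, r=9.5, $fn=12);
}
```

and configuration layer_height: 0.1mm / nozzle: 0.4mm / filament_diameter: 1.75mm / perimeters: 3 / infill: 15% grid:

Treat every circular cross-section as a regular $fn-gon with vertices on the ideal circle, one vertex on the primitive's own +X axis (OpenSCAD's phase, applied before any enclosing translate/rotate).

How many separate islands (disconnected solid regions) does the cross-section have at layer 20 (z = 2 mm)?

1

At z = 2 mm: the cube (footprint 14×29.5) is included at this height; the r=9.5 cylinder at (14.5, 14.5) gives a regular 12-gon of circumradius 9.5 (constant along its height); Subtracting the remaining from the first: starting from the 14×29.5 cube, the r=9.5 cylinder at (14.5, 14.5) partially overlaps it — only the 125.94 mm² overlap (of its 270.75 mm²) is removed, clipping the outline — 1 connected region. Overall, the cross-section is a single solid region. Island count = 1.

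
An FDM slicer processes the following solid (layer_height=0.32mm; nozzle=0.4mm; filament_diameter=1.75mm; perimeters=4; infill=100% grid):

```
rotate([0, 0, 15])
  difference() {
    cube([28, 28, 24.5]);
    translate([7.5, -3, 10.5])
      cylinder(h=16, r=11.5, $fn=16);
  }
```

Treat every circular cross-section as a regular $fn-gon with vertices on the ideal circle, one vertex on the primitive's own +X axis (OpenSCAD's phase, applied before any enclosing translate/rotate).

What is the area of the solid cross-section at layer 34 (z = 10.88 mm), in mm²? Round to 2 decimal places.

660.48 mm²

At z = 10.88 mm: the cube (footprint 28×28) is included at this height (area 784.00 mm²); the r=11.5 cylinder at (7.5, -3) gives a regular 16-gon of circumradius 11.5 (constant along its height) (area = (16/2)·11.500²·sin(360°/16) = 404.88 mm²); After the difference (first − rest): starting from the 28×28 cube (784.00 mm²), the r=11.5 cylinder at (7.5, -3) partially overlaps it — only the 123.52 mm² overlap (of its 404.88 mm²) is removed, clipping the outline — area = 660.48 mm²; (rotated 15° about Z; rotation is an isometry so areas/perimeters/island counts are preserved). Overall, the cross-section is a single solid region. Net area = 660.48 mm².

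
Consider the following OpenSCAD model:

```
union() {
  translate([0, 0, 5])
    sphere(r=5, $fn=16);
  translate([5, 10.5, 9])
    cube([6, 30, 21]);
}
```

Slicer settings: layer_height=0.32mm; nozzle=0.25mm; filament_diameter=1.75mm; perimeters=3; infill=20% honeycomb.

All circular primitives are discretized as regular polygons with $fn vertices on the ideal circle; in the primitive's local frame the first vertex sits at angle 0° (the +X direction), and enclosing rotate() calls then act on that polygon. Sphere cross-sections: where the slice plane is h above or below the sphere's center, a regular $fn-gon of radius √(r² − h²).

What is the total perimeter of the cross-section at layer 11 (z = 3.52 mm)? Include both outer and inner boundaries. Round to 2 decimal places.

At z = 3.52 mm: the sphere: section is a regular 16-gon, circumradius = √(r²−h²) = √(5²−1.48²) = 4.776 (perimeter = 2·16·4.776·sin(180°/16) = 29.82 mm); the cube at (5, 10.5) is absent (z outside [9, 30]); Taking the union: only the r=5 sphere is present, so the union is just that shape — boundary = 29.82 mm. Overall, the cross-section is a single solid region. Total boundary length (outer) = 29.82 mm.

29.82 mm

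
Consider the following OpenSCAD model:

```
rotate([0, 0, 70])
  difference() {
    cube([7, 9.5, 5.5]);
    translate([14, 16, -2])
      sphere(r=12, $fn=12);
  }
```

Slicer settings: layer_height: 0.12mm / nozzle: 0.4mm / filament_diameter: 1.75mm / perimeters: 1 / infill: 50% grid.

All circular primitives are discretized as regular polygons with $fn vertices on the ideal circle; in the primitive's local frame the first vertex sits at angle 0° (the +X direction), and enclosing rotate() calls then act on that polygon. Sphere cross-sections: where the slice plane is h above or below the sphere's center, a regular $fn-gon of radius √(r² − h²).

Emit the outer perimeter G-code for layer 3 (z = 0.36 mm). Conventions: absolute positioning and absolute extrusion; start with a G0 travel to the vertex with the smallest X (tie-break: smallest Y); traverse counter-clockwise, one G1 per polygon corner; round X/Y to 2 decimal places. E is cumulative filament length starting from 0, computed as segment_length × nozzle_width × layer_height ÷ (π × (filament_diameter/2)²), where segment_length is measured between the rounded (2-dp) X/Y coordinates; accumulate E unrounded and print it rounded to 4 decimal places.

At z = 0.36 mm: the cube (footprint 7×9.5) is included at this height; the r=12 sphere at (14, 16) slices to a regular 12-gon of circumradius 11.766 (√(r²−h²) with h=2.36 from center); Taking the first minus the rest: starting from the 7×9.5 cube, the r=12 sphere at (14, 16) partially overlaps it — only the 3.31 mm² overlap (of its 415.29 mm²) is removed, clipping the outline — 1 connected region; (rotated 70° about Z; rotation is an isometry so areas/perimeters/island counts are preserved). The outline is a single polygon with 5 vertices. Extrusion per mm of travel: 0.4 × 0.12 / (π × 0.875²) = 0.019956. Accumulating E over each segment gives final E = 0.6285.

G0 X-8.93 Y3.25 Z0.36
G1 X0.00 Y0.00 E0.1896
G1 X2.39 Y6.58 E0.3293
G1 X-4.12 Y8.95 E0.4676
G1 X-7.41 Y7.41 E0.5401
G1 X-8.93 Y3.25 E0.6285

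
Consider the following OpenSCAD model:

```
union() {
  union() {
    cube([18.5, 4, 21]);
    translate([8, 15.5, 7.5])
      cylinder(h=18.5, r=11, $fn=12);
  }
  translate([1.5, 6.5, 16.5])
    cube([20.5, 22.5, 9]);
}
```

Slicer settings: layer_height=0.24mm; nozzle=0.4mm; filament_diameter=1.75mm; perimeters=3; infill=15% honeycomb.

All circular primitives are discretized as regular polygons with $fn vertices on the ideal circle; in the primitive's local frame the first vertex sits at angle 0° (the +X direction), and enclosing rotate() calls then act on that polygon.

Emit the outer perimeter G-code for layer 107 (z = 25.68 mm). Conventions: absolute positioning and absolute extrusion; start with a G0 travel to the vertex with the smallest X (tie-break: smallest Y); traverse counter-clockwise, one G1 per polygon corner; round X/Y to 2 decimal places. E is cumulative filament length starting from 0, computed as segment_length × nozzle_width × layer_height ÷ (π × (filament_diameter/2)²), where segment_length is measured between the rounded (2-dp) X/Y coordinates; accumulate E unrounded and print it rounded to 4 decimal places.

At z = 25.68 mm: the cube is not intersected at this z (z outside [0, 21]); the cylinder at (8, 15.5): section is a regular 12-gon, circumradius r=11; Combining (union): only the r=11 cylinder at (8, 15.5) is present, so the union is just that shape — 1 connected region; the cube at (1.5, 6.5) is not intersected at this z (z outside [16.5, 25.5]); Taking the union: only the result so far is present, so the union is just that shape — 1 connected region. The outline is a single polygon with 12 vertices. Extrusion per mm of travel: 0.4 × 0.24 / (π × 0.875²) = 0.039912. Accumulating E over each segment gives final E = 2.7277.

G0 X-3.00 Y15.50 Z25.68
G1 X-1.53 Y10.00 E0.2272
G1 X2.50 Y5.97 E0.4547
G1 X8.00 Y4.50 E0.6819
G1 X13.50 Y5.97 E0.9091
G1 X17.53 Y10.00 E1.1366
G1 X19.00 Y15.50 E1.3638
G1 X17.53 Y21.00 E1.5911
G1 X13.50 Y25.03 E1.8185
G1 X8.00 Y26.50 E2.0457
G1 X2.50 Y25.03 E2.2730
G1 X-1.53 Y21.00 E2.5004
G1 X-3.00 Y15.50 E2.7277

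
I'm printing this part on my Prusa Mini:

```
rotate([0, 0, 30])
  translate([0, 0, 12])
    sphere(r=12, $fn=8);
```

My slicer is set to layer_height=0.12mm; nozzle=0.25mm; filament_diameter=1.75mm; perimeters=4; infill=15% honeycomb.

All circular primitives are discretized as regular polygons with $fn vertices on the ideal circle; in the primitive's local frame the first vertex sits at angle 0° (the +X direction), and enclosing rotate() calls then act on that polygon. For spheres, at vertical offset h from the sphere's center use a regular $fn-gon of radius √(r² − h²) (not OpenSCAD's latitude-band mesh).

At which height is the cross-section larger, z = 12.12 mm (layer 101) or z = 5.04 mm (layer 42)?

layer 101 (z = 12.12 mm)

Layer 101 (z = 12.12): the r=12 sphere slices to a regular 8-gon of circumradius 11.999 (√(r²−h²) with h=0.12 from center) (area = (8/2)·11.999²·sin(360°/8) = 407.25 mm²); (whole slice rotated 30° about Z — lengths, areas and connectivity unchanged). So its area = 407.25 mm². Layer 42 (z = 5.04): the r=12 sphere slices to a regular 8-gon of circumradius 9.775 (√(r²−h²) with h=6.96 from center) (area = (8/2)·9.775²·sin(360°/8) = 270.28 mm²); (whole slice rotated 30° about Z — lengths, areas and connectivity unchanged). So its area = 270.28 mm². Layer 101 is larger (407.25 vs 270.28 mm²).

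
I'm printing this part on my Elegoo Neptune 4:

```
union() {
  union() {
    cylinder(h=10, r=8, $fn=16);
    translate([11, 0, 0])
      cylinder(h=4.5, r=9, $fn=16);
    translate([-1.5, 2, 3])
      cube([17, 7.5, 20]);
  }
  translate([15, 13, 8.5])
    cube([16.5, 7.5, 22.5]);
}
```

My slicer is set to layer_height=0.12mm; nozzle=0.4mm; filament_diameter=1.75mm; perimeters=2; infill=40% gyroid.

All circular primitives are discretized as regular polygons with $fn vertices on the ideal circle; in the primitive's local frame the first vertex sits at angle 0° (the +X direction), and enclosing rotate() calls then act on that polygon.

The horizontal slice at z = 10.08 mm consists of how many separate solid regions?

2

At z = 10.08 mm: the cylinder is not intersected at this z (z outside [0, 10]); the cylinder at (11, 0) is absent (z outside [0, 4.5]); the cube at (-1.5, 2) is present — its section is the full 17×7.5 rectangle; Merging all regions: only the 17×7.5 cube at (-1.5, 2) is present, so the union is just that shape — 1 connected region; the cube at (15, 13) is present — its section is the full 16.5×7.5 rectangle; Combining (union): the 2 present regions are separate (no shared area or edge), so areas and boundary lengths simply add and each stays a separate island — 2 connected regions. The result has 2 disconnected regions.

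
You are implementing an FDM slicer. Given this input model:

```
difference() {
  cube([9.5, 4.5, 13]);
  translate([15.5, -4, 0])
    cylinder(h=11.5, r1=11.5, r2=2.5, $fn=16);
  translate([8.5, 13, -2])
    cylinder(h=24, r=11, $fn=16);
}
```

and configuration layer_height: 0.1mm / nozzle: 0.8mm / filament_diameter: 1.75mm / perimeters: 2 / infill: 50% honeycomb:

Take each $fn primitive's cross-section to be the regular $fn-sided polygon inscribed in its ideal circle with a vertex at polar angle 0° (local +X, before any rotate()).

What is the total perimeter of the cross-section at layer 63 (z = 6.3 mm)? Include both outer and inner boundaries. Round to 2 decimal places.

At z = 6.3 mm: the cube is present — its section is the full 9.5×4.5 rectangle (perimeter 28.00 mm); the cone at (15.5, -4): at t=0.548 of its height the radius interpolates to r₁+(r₂−r₁)t = 6.570, giving a regular 16-gon of that circumradius (perimeter = 2·16·6.570·sin(180°/16) = 41.01 mm); the r=11 cylinder at (8.5, 13) contributes a regular 16-gon of circumradius 11 (perimeter = 2·16·11.000·sin(180°/16) = 68.67 mm); After the difference (first − rest): starting from the 9.5×4.5 cube, the cone at (15.5, -4) misses the remaining region (no effect); the r=11 cylinder at (8.5, 13) partially overlaps it — only the 13.23 mm² overlap (of its 370.44 mm²) is removed, clipping the outline — boundary = 26.31 mm. Overall, the cross-section is a single solid region. Total boundary length (outer) = 26.31 mm.

26.31 mm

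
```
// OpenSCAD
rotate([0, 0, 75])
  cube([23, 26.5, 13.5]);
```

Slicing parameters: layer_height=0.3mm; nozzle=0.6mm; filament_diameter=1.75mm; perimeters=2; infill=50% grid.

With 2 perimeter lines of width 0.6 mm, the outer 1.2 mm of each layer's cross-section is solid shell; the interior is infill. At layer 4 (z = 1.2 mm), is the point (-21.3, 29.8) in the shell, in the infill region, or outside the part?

At z = 1.2 mm: the cube (footprint 23×26.5) is included at this height; (whole slice rotated 75° about Z — lengths, areas and connectivity unchanged). Overall, the cross-section is a single solid region. Undo the 75° rotation: the query point maps to (23.272, 28.287) in the un-rotated model frame. The nearest boundary edge runs (23.00, 0.00)→(23.00, 26.50); distance from the point to it = 1.81 mm. The point is not inside any of the regions above, so it lies outside the cross-section (1.81 mm from the nearest boundary).

outside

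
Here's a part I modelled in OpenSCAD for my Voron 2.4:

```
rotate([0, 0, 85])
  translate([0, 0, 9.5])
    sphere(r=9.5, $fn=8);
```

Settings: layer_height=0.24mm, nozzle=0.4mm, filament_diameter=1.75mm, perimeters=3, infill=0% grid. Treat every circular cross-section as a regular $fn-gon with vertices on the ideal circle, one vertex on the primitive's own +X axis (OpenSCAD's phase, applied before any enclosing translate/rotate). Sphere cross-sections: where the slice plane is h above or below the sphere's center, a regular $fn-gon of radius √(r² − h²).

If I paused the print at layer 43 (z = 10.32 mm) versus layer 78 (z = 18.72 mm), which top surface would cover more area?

layer 43 (z = 10.32 mm)

Layer 43 (z = 10.32): the r=9.5 sphere slices to a regular 8-gon of circumradius 9.465 (√(r²−h²) with h=0.82 from center) (area = (8/2)·9.465²·sin(360°/8) = 253.36 mm²); (rotated 85° about Z; rotation is an isometry so areas/perimeters/island counts are preserved). So its area = 253.36 mm². Layer 78 (z = 18.72): the r=9.5 sphere slices to a regular 8-gon of circumradius 2.289 (√(r²−h²) with h=9.22 from center) (area = (8/2)·2.289²·sin(360°/8) = 14.83 mm²); (whole slice rotated 85° about Z — lengths, areas and connectivity unchanged). So its area = 14.83 mm². Layer 43 is larger (253.36 vs 14.83 mm²).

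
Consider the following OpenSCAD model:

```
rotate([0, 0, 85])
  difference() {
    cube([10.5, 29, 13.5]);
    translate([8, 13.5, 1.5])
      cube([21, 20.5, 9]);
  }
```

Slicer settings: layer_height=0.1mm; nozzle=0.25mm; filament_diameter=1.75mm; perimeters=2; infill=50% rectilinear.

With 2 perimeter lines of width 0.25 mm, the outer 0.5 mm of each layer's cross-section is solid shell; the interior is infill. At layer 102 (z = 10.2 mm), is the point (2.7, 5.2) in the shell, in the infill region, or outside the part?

outside

At z = 10.2 mm: the cube (footprint 10.5×29) is included at this height; the cube at (8, 13.5) (footprint 21×20.5) is included at this height; Taking the first minus the rest: starting from the 10.5×29 cube, the 21×20.5 cube at (8, 13.5) partially overlaps it — only the 38.75 mm² overlap (of its 430.50 mm²) is removed, clipping the outline — 1 connected region; (whole slice rotated 85° about Z — lengths, areas and connectivity unchanged). Overall, the cross-section is a single solid region. Undo the 85° rotation: the query point maps to (5.416, -2.237) in the un-rotated model frame. The nearest boundary edge runs (10.50, 0.00)→(0.00, 0.00); distance from the point to it = 2.24 mm. The point is not inside any of the regions above, so it lies outside the cross-section (2.24 mm from the nearest boundary).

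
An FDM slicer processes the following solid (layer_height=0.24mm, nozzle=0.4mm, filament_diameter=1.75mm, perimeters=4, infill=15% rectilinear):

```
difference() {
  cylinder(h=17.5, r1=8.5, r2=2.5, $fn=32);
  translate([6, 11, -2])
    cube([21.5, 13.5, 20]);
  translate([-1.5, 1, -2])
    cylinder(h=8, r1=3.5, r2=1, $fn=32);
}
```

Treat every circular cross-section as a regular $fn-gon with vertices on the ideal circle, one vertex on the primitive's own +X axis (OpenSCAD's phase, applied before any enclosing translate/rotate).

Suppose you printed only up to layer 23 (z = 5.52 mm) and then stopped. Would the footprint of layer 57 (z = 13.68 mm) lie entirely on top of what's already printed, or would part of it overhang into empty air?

part overhangs

Compare the two slices. At z = 5.52: the cone contributes a regular 32-gon of circumradius 6.607 (interpolated between r1=8.5 and r2=2.5 at t=0.315) (area = (32/2)·6.607²·sin(360°/32) = 136.28 mm²); the cube at (6, 11) is present — its section is the full 21.5×13.5 rectangle (area 290.25 mm²); the cone at (-1.5, 1) (r1=3.5→r2=1) has section circumradius 1.150 here — a regular 32-gon (area = (32/2)·1.150²·sin(360°/32) = 4.13 mm²); After the difference (first − rest): starting from the cone (136.28 mm²), the 21.5×13.5 cube at (6, 11) misses the remaining region (no effect); the cone at (-1.5, 1) lies wholly inside it (removes its full 4.13 mm² and its 7.21 mm outline becomes a hole wall) — area = 132.15 mm². At z = 13.68: the cone: at t=0.782 of its height the radius interpolates to r₁+(r₂−r₁)t = 3.810, giving a regular 32-gon of that circumradius (area = (32/2)·3.810²·sin(360°/32) = 45.30 mm²); the 21.5×13.5 cube at (6, 11) contributes its full rectangle (area 290.25 mm²); the cone at (-1.5, 1) is not intersected at this z (z outside [-2, 6]); Subtracting the remaining from the first: starting from the cone (45.30 mm²), the 21.5×13.5 cube at (6, 11) misses the remaining region (no effect) — area = 45.30 mm². Checking containment: at z = 13.68 the cross-section extends beyond the z = 5.52 cross-section by about 4.13 mm².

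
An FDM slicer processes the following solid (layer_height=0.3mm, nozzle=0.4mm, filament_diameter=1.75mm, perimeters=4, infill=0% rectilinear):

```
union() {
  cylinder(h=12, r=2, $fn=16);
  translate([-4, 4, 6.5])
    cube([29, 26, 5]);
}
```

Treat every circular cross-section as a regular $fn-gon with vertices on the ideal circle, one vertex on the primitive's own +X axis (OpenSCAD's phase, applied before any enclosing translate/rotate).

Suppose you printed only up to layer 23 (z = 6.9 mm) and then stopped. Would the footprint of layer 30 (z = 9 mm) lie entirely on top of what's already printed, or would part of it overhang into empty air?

entirely on top

Compare the two slices. At z = 6.9: the cylinder: section is a regular 16-gon, circumradius r=2 (area = (16/2)·2.000²·sin(360°/16) = 12.25 mm²); the 29×26 cube at (-4, 4) contributes its full rectangle (area 754.00 mm²); Combining (union): the 2 present regions are separate (no shared area or edge), so areas and boundary lengths simply add and each stays a separate island — area = 766.25 mm². At z = 9: the r=2 cylinder gives a regular 16-gon of circumradius 2 (constant along its height) (area = (16/2)·2.000²·sin(360°/16) = 12.25 mm²); the 29×26 cube at (-4, 4) contributes its full rectangle (area 754.00 mm²); Merging all regions: the 2 present regions are separate (no shared area or edge), so areas and boundary lengths simply add and each stays a separate island — area = 766.25 mm². Checking containment: the cross-section at z = 9 is a subset of the cross-section at z = 6.9.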